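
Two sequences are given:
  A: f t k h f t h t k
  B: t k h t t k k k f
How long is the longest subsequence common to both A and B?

Backtracking the LCS table gives one alignment: t (A2,B1) → k (A3,B2) → h (A4,B3) → t (A6,B4) → t (A8,B5) → k (A9,B8).
So the longest common subsequence has length 6.

6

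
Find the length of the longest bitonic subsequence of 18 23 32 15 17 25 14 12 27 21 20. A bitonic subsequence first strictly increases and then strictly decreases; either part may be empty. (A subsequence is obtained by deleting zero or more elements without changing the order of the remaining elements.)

One longest bitonic subsequence is 18, 23, 32, 27, 21, 20 (positions 1,2,3,9,10,11): it rises to 32 then falls. Length 6 is optimal.

6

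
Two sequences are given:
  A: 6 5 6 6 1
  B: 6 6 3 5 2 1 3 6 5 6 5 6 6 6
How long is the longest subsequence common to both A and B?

4

Backtracking the LCS table gives one alignment: 6 (A1,B10) → 5 (A2,B11) → 6 (A3,B13) → 6 (A4,B14).
So the longest common subsequence has length 4.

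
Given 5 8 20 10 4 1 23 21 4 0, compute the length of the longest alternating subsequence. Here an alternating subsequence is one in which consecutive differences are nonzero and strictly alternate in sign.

5

Track the best alternating length ending on an up-step vs a down-step at each position: up/down = 1/1, 2/1, 2/1, 2/3, 1/3, 1/3, 4/1, 4/5, 4/5, 1/5.
The maximum over both is 5; one such subsequence is 5, 20, 10, 23, 21.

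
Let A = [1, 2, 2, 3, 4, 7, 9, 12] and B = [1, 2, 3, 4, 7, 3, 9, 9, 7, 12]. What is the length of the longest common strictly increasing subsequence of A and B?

A longest common strictly increasing subsequence is 1, 2, 3, 4, 7, 9, 12 (length 7); it appears in order in both A and B, and no longer such subsequence exists.

7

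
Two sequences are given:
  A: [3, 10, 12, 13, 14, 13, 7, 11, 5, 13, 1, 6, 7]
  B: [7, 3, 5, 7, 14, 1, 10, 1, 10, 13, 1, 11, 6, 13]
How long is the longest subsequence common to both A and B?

5

A longest common subsequence is 3, 10, 13, 11, 13 (length 5); the LCS DP confirms no longer common subsequence exists.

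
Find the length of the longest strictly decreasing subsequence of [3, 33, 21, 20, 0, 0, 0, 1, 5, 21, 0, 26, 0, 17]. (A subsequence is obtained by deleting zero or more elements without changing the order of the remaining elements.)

5

Scanning left to right, the best length ending at each element is: 3→1, 33→1, 21→2, 20→3, 0→4, 0→4, 0→4, 1→4, 5→4, 21→2, 0→5, 26→2, 0→5, 17→4.
So the longest decreasing subsequence has length 5, e.g. 33, 21, 20, 1, 0.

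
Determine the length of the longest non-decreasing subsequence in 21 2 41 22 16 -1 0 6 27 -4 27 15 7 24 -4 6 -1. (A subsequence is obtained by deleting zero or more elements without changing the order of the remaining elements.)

5

Let dp[i] be the longest non-decreasing subsequence ending at position i. Then dp = [1, 1, 2, 2, 2, 1, 2, 3, 4, 1, 5, 4, 4, 5, 2, 4, 3].
The maximum is 5; one witness is -1, 0, 6, 27, 27 at positions 6,7,8,9,11.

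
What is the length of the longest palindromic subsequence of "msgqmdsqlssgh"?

Using dp[i][j] = 2 + dp[i+1][j−1] if the ends match, else max(dp[i+1][j], dp[i][j−1]):
dp[1][13] = 5. A witness is gsssg at positions 3,7,10,11,12.

5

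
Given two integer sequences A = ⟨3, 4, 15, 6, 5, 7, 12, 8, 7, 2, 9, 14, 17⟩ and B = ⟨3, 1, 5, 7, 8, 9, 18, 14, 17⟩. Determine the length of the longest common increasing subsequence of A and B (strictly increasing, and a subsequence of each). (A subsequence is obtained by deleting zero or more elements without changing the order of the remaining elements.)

7

A longest common strictly increasing subsequence is 3, 5, 7, 8, 9, 14, 17 (length 7); it appears in order in both A and B, and no longer such subsequence exists.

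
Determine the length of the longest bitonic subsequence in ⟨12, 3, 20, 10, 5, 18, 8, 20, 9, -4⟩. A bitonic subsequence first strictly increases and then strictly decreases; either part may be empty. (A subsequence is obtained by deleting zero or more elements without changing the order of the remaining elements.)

6

One longest bitonic subsequence is 3, 10, 18, 20, 9, -4 (positions 2,4,6,8,9,10): it rises to 20 then falls. Length 6 is optimal.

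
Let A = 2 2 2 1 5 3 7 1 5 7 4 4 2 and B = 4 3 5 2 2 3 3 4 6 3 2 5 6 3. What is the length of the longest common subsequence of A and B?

5

A longest common subsequence is 2, 2, 2, 5, 3 (length 5); the LCS DP confirms no longer common subsequence exists.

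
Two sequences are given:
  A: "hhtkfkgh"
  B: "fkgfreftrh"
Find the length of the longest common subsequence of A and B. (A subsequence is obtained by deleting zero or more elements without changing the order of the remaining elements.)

A longest common subsequence is fkgh (length 4); the LCS DP confirms no longer common subsequence exists.

4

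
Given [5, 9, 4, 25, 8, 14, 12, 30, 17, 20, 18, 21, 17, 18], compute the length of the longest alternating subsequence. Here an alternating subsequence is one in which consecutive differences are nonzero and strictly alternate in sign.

A longest alternating subsequence is 5, 9, 4, 25, 8, 14, 12, 30, 17, 20, 18, 21, 17, 18 (positions 1,2,3,4,5,6,7,8,9,10,11,12,13,14); its 13 consecutive differences strictly alternate in sign, and length 14 is optimal.

14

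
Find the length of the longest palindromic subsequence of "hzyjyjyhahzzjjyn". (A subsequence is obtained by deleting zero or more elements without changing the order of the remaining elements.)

9

Using dp[i][j] = 2 + dp[i+1][j−1] if the ends match, else max(dp[i+1][j], dp[i][j−1]):
dp[1][16] = 9. A witness is yjjhahjjy at positions 3,4,6,8,9,10,13,14,15.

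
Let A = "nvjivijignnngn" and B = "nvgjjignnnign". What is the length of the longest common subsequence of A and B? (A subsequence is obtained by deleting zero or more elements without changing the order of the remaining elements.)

Backtracking the LCS table gives one alignment: n (A1,B1) → v (A2,B2) → j (A3,B4) → j (A7,B5) → i (A8,B6) → g (A9,B7) → n (A10,B8) → n (A11,B9) → n (A12,B10) → g (A13,B12) → n (A14,B13).
So the longest common subsequence has length 11.

11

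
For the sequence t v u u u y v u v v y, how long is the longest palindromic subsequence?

6

One longest palindromic subsequence is vuuuuv (positions 2,3,4,5,8,10); it reads the same forward and backward, and the interval DP gives dp[1][11] = 6.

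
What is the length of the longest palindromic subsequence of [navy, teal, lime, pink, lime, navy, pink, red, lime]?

5

Using dp[i][j] = 2 + dp[i+1][j−1] if the ends match, else max(dp[i+1][j], dp[i][j−1]):
dp[1][9] = 5. A witness is lime pink navy pink lime at positions 3,4,6,7,9.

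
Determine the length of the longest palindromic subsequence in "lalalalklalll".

11

One longest palindromic subsequence is lllalklalll (positions 1,3,5,6,7,8,9,10,11,12,13); it reads the same forward and backward, and the interval DP gives dp[1][13] = 11.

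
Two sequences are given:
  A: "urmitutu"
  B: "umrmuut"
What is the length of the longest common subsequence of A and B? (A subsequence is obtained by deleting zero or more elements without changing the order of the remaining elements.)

A longest common subsequence is urmut (length 5); the LCS DP confirms no longer common subsequence exists.

5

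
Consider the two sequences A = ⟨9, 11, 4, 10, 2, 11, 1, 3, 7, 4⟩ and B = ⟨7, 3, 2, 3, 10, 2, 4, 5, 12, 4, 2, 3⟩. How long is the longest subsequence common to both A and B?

Backtracking the LCS table gives one alignment: 4 (A3,B10) → 2 (A5,B11) → 3 (A8,B12).
So the longest common subsequence has length 3.

3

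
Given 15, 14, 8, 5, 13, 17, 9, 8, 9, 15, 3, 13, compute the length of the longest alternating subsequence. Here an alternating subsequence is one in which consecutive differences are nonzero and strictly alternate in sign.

7

A longest alternating subsequence is 15, 8, 13, 8, 9, 3, 13 (positions 1,3,5,8,9,11,12); its 6 consecutive differences strictly alternate in sign, and length 7 is optimal.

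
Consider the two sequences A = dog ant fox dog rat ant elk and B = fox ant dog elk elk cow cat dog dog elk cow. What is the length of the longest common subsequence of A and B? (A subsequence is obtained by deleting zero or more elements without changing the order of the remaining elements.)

Backtracking the LCS table gives one alignment: dog (A1,B8) → dog (A4,B9) → elk (A7,B10).
So the longest common subsequence has length 3.

3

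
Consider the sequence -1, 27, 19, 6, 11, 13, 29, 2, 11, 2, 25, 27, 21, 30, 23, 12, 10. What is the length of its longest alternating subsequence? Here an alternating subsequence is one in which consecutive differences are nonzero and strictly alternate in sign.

11

A longest alternating subsequence is -1, 27, 6, 11, 2, 11, 2, 25, 21, 30, 23 (positions 1,2,4,5,8,9,10,11,13,14,15); its 10 consecutive differences strictly alternate in sign, and length 11 is optimal.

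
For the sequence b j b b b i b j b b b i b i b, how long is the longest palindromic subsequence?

11

One longest palindromic subsequence is bbbbbjbbbbb (positions 1,3,4,5,7,8,9,10,11,13,15); it reads the same forward and backward, and the interval DP gives dp[1][15] = 11.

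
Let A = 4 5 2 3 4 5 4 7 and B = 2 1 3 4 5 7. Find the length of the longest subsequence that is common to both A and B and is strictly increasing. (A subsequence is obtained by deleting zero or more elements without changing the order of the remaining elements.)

A longest common strictly increasing subsequence is 2, 3, 4, 5, 7 (length 5); it appears in order in both A and B, and no longer such subsequence exists.

5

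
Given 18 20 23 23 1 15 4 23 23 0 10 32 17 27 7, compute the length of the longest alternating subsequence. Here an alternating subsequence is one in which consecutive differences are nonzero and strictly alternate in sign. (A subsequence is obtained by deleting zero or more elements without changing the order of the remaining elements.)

11

Track the best alternating length ending on an up-step vs a down-step at each position: up/down = 1/1, 2/1, 2/1, 2/1, 1/3, 4/3, 4/5, 6/1, 6/1, 1/7, 8/7, 8/1, 8/9, 10/9, 8/11.
The maximum over both is 11; one such subsequence is 18, 20, 1, 15, 4, 23, 0, 32, 17, 27, 7.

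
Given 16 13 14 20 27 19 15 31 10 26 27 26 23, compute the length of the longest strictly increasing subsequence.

5

Let dp[i] be the longest increasing subsequence ending at position i. Then dp = [1, 1, 2, 3, 4, 3, 3, 5, 1, 4, 5, 4, 4].
The maximum is 5; one witness is 13, 14, 20, 27, 31 at positions 2,3,4,5,8.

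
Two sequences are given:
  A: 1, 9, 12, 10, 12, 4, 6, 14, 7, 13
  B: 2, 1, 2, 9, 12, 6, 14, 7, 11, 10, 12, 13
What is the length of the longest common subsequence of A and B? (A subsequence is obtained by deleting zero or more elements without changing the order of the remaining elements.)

Backtracking the LCS table gives one alignment: 1 (A1,B2) → 9 (A2,B4) → 12 (A5,B5) → 6 (A7,B6) → 14 (A8,B7) → 7 (A9,B8) → 13 (A10,B12).
So the longest common subsequence has length 7.

7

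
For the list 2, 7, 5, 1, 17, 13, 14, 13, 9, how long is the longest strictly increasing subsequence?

Let dp[i] be the longest increasing subsequence ending at position i. Then dp = [1, 2, 2, 1, 3, 3, 4, 3, 3].
The maximum is 4; one witness is 2, 7, 13, 14 at positions 1,2,6,7.

4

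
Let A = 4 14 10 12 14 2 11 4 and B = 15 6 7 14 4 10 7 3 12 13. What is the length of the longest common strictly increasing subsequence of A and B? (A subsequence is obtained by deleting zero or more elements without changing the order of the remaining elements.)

3

A longest common strictly increasing subsequence is 4, 10, 12 (length 3); it appears in order in both A and B, and no longer such subsequence exists.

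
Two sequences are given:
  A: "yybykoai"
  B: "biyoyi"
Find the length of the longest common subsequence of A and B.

4

Backtracking the LCS table gives one alignment: b (A3,B1) → y (A4,B3) → o (A6,B4) → i (A8,B6).
So the longest common subsequence has length 4.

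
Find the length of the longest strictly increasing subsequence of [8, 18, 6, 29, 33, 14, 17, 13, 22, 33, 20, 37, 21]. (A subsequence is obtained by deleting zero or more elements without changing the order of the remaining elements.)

One longest increasing subsequence is 8, 14, 17, 22, 33, 37 (positions 1,6,7,9,10,12), of length 6; no longer one exists.

6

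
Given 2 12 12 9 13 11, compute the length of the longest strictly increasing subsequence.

3

One longest increasing subsequence is 2, 12, 13 (positions 1,2,5), of length 3; no longer one exists.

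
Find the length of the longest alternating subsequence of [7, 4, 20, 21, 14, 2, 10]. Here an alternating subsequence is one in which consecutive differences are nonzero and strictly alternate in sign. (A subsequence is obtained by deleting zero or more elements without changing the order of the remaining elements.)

5

A longest alternating subsequence is 7, 4, 20, 2, 10 (positions 1,2,3,6,7); its 4 consecutive differences strictly alternate in sign, and length 5 is optimal.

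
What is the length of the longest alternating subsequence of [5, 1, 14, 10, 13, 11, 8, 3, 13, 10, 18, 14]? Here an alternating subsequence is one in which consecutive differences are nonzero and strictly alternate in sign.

Track the best alternating length ending on an up-step vs a down-step at each position: up/down = 1/1, 1/2, 3/1, 3/4, 5/4, 5/6, 3/6, 3/6, 7/4, 7/8, 9/1, 9/10.
The maximum over both is 10; one such subsequence is 5, 1, 14, 10, 13, 11, 13, 10, 18, 14.

10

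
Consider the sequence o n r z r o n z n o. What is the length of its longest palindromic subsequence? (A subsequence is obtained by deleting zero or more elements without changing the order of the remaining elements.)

7

One longest palindromic subsequence is onznzno (positions 1,2,4,7,8,9,10); it reads the same forward and backward, and the interval DP gives dp[1][10] = 7.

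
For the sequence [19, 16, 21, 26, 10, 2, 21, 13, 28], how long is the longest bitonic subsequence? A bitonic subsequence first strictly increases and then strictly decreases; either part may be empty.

5

Let inc[i] be the LIS ending at i and dec[i] the longest strictly decreasing subsequence starting at i. inc = [1, 1, 2, 3, 1, 1, 2, 2, 4], dec = [4, 3, 3, 3, 2, 1, 2, 1, 1].
max_i inc[i]+dec[i]−1 = 5, with one witness 19, 21, 26, 21, 13.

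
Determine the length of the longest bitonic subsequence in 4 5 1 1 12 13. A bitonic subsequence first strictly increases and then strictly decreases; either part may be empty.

One longest bitonic subsequence is 4, 5, 12, 13 (positions 1,2,5,6): it rises to 13 then falls. Length 4 is optimal.

4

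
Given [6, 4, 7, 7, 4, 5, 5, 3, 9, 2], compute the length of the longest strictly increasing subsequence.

Scanning left to right, the best length ending at each element is: 6→1, 4→1, 7→2, 7→2, 4→1, 5→2, 5→2, 3→1, 9→3, 2→1.
So the longest increasing subsequence has length 3, e.g. 6, 7, 9.

3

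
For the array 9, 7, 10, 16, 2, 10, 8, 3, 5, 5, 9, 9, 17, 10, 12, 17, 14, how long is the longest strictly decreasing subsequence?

One longest decreasing subsequence is 16, 10, 8, 3 (positions 4,6,7,8), of length 4; no longer one exists.

4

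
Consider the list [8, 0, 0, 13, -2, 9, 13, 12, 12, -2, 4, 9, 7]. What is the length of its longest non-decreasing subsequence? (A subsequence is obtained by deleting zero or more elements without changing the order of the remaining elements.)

Let dp[i] be the longest non-decreasing subsequence ending at position i. Then dp = [1, 1, 2, 3, 1, 3, 4, 4, 5, 2, 3, 4, 4].
The maximum is 5; one witness is 0, 0, 9, 12, 12 at positions 2,3,6,8,9.

5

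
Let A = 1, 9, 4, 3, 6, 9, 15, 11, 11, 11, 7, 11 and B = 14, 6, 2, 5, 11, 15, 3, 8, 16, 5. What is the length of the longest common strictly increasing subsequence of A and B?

2

For each value that appears in both, track the longest common increasing run ending there.
The best achievable length is 2; one witness is 6, 11 (A-positions 5,8, B-positions 2,5).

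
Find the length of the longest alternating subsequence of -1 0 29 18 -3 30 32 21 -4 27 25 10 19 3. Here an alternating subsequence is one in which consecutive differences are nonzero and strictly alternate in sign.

A longest alternating subsequence is -1, 29, 18, 30, 21, 27, 10, 19, 3 (positions 1,3,4,6,8,10,12,13,14); its 8 consecutive differences strictly alternate in sign, and length 9 is optimal.

9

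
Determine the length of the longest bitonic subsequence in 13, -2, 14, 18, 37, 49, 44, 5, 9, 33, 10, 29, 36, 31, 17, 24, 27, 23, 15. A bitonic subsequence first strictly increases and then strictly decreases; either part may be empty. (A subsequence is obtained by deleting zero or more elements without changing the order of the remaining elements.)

11

Let inc[i] be the LIS ending at i and dec[i] the longest strictly decreasing subsequence starting at i. inc = [1, 1, 2, 3, 4, 5, 5, 2, 3, 4, 4, 5, 6, 6, 5, 6, 7, 6, 5], dec = [2, 1, 2, 3, 6, 7, 6, 1, 1, 5, 1, 4, 5, 4, 2, 3, 3, 2, 1].
max_i inc[i]+dec[i]−1 = 11, with one witness 13, 14, 18, 37, 49, 44, 36, 31, 27, 23, 15.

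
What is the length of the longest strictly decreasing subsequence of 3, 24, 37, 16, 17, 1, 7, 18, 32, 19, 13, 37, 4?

One longest decreasing subsequence is 37, 32, 19, 13, 4 (positions 3,9,10,11,13), of length 5; no longer one exists.

5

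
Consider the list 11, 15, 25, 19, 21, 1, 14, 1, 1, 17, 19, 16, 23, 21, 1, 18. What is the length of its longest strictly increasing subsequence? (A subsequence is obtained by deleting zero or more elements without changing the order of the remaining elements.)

5

One longest increasing subsequence is 11, 15, 19, 21, 23 (positions 1,2,4,5,13), of length 5; no longer one exists.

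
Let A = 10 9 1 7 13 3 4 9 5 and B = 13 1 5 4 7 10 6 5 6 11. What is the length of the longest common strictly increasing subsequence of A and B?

3

For each value that appears in both, track the longest common increasing run ending there.
The best achievable length is 3; one witness is 1, 4, 5 (A-positions 3,7,9, B-positions 2,4,8).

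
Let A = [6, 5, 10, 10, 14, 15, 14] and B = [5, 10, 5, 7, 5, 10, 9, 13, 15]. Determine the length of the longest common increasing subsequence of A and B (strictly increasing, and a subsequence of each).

A longest common strictly increasing subsequence is 5, 10, 15 (length 3); it appears in order in both A and B, and no longer such subsequence exists.

3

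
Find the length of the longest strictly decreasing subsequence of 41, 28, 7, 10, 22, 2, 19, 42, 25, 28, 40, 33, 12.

Scanning left to right, the best length ending at each element is: 41→1, 28→2, 7→3, 10→3, 22→3, 2→4, 19→4, 42→1, 25→3, 28→2, 40→2, 33→3, 12→5.
So the longest decreasing subsequence has length 5, e.g. 41, 28, 22, 19, 12.

5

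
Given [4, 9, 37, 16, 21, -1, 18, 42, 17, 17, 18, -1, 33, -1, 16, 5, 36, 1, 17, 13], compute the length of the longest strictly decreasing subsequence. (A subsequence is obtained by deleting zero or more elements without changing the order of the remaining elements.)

7

Scanning left to right, the best length ending at each element is: 4→1, 9→1, 37→1, 16→2, 21→2, -1→3, 18→3, 42→1, 17→4, 17→4, 18→3, -1→5, 33→2, -1→5, 16→5, 5→6, 36→2, 1→7, 17→4, 13→6.
So the longest decreasing subsequence has length 7, e.g. 37, 21, 18, 17, 16, 5, 1.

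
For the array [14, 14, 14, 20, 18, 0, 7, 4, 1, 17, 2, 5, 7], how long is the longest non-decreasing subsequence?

5

Scanning left to right, the best length ending at each element is: 14→1, 14→2, 14→3, 20→4, 18→4, 0→1, 7→2, 4→2, 1→2, 17→4, 2→3, 5→4, 7→5.
So the longest non-decreasing subsequence has length 5, e.g. 0, 1, 2, 5, 7.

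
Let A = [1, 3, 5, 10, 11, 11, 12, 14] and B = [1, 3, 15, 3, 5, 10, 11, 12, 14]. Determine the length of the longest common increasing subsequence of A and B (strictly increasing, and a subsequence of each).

A longest common strictly increasing subsequence is 1, 3, 5, 10, 11, 12, 14 (length 7); it appears in order in both A and B, and no longer such subsequence exists.

7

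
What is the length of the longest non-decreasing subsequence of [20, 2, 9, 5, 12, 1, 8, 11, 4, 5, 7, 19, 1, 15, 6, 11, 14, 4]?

6

Scanning left to right, the best length ending at each element is: 20→1, 2→1, 9→2, 5→2, 12→3, 1→1, 8→3, 11→4, 4→2, 5→3, 7→4, 19→5, 1→2, 15→5, 6→4, 11→5, 14→6, 4→3.
So the longest non-decreasing subsequence has length 6, e.g. 2, 5, 8, 11, 11, 14.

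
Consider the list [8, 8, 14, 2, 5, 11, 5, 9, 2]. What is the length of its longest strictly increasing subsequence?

3

Scanning left to right, the best length ending at each element is: 8→1, 8→1, 14→2, 2→1, 5→2, 11→3, 5→2, 9→3, 2→1.
So the longest increasing subsequence has length 3, e.g. 2, 5, 11.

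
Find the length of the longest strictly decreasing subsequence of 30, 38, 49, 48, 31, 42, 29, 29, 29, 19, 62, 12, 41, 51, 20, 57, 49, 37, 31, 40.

6

One longest decreasing subsequence is 49, 48, 31, 29, 19, 12 (positions 3,4,5,7,10,12), of length 6; no longer one exists.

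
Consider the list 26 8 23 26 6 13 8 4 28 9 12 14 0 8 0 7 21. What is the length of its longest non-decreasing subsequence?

Scanning left to right, the best length ending at each element is: 26→1, 8→1, 23→2, 26→3, 6→1, 13→2, 8→2, 4→1, 28→4, 9→3, 12→4, 14→5, 0→1, 8→3, 0→2, 7→3, 21→6.
So the longest non-decreasing subsequence has length 6, e.g. 8, 8, 9, 12, 14, 21.

6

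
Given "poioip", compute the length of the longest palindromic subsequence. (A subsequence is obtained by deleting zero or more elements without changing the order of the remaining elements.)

5

One longest palindromic subsequence is pioip (positions 1,3,4,5,6); it reads the same forward and backward, and the interval DP gives dp[1][6] = 5.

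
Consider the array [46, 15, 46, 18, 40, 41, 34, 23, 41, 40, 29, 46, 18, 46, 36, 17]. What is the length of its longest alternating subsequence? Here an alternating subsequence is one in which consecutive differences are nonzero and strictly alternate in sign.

Track the best alternating length ending on an up-step vs a down-step at each position: up/down = 1/1, 1/2, 3/1, 3/4, 5/4, 5/4, 5/6, 5/6, 7/4, 7/8, 7/8, 9/1, 3/10, 11/1, 11/12, 3/12.
The maximum over both is 12; one such subsequence is 46, 15, 46, 18, 40, 34, 41, 40, 46, 18, 46, 36.

12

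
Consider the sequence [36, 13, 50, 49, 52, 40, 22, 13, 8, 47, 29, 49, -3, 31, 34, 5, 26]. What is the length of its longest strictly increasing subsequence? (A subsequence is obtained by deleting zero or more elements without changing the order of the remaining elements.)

Let dp[i] be the longest increasing subsequence ending at position i. Then dp = [1, 1, 2, 2, 3, 2, 2, 1, 1, 3, 3, 4, 1, 4, 5, 2, 3].
The maximum is 5; one witness is 13, 22, 29, 31, 34 at positions 2,7,11,14,15.

5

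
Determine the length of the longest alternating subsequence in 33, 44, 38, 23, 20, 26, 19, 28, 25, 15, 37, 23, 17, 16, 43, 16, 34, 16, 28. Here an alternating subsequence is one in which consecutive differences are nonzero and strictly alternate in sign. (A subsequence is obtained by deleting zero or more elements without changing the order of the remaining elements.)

Track the best alternating length ending on an up-step vs a down-step at each position: up/down = 1/1, 2/1, 2/3, 1/3, 1/3, 4/3, 1/5, 6/3, 6/7, 1/7, 8/3, 8/9, 8/9, 8/9, 10/3, 8/11, 12/11, 8/13, 14/13.
The maximum over both is 14; one such subsequence is 33, 44, 23, 26, 19, 28, 25, 37, 23, 43, 16, 34, 16, 28.

14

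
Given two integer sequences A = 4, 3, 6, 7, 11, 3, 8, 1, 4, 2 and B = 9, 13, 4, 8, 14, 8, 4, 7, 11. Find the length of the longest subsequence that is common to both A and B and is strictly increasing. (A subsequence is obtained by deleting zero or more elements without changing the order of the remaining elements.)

For each value that appears in both, track the longest common increasing run ending there.
The best achievable length is 3; one witness is 4, 7, 11 (A-positions 1,4,5, B-positions 3,8,9).

3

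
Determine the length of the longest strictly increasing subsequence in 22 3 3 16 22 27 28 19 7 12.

5

Scanning left to right, the best length ending at each element is: 22→1, 3→1, 3→1, 16→2, 22→3, 27→4, 28→5, 19→3, 7→2, 12→3.
So the longest increasing subsequence has length 5, e.g. 3, 16, 22, 27, 28.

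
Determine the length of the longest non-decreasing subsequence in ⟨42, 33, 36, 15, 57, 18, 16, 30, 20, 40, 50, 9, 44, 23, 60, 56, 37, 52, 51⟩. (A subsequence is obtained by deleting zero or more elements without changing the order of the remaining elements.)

Let dp[i] be the longest non-decreasing subsequence ending at position i. Then dp = [1, 1, 2, 1, 3, 2, 2, 3, 3, 4, 5, 1, 5, 4, 6, 6, 5, 6, 6].
The maximum is 6; one witness is 15, 18, 30, 40, 50, 60 at positions 4,6,8,10,11,15.

6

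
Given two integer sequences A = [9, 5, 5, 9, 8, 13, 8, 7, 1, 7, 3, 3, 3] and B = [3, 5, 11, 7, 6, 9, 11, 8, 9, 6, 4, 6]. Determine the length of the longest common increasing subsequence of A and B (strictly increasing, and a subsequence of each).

For each value that appears in both, track the longest common increasing run ending there.
The best achievable length is 2; one witness is 5, 7 (A-positions 2,8, B-positions 2,4).

2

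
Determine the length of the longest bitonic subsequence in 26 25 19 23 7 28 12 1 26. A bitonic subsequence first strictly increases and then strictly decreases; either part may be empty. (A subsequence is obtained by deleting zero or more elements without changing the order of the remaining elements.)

5

One longest bitonic subsequence is 26, 25, 23, 12, 1 (positions 1,2,4,7,8): it rises to 26 then falls. Length 5 is optimal.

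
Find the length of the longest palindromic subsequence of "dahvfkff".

3

Using dp[i][j] = 2 + dp[i+1][j−1] if the ends match, else max(dp[i+1][j], dp[i][j−1]):
dp[1][8] = 3. A witness is fff at positions 5,7,8.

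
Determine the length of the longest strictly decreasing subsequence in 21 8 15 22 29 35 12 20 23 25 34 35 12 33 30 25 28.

Let dp[i] be the longest decreasing subsequence ending at position i. Then dp = [1, 2, 2, 1, 1, 1, 3, 2, 2, 2, 2, 1, 3, 3, 4, 5, 5].
The maximum is 5; one witness is 35, 34, 33, 30, 25 at positions 6,11,14,15,16.

5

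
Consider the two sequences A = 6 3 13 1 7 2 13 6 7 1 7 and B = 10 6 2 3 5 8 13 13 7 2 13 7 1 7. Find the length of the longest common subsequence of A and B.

9

Backtracking the LCS table gives one alignment: 6 (A1,B2) → 3 (A2,B4) → 13 (A3,B8) → 7 (A5,B9) → 2 (A6,B10) → 13 (A7,B11) → 7 (A9,B12) → 1 (A10,B13) → 7 (A11,B14).
So the longest common subsequence has length 9.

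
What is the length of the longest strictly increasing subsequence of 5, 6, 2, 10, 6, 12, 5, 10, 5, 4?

4

Scanning left to right, the best length ending at each element is: 5→1, 6→2, 2→1, 10→3, 6→2, 12→4, 5→2, 10→3, 5→2, 4→2.
So the longest increasing subsequence has length 4, e.g. 5, 6, 10, 12.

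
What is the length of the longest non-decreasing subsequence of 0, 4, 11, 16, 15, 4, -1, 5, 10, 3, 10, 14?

Let dp[i] be the longest non-decreasing subsequence ending at position i. Then dp = [1, 2, 3, 4, 4, 3, 1, 4, 5, 2, 6, 7].
The maximum is 7; one witness is 0, 4, 4, 5, 10, 10, 14 at positions 1,2,6,8,9,11,12.

7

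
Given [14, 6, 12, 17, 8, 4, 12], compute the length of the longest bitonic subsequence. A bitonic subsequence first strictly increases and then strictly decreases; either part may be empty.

5

Let inc[i] be the LIS ending at i and dec[i] the longest strictly decreasing subsequence starting at i. inc = [1, 1, 2, 3, 2, 1, 3], dec = [4, 2, 3, 3, 2, 1, 1].
max_i inc[i]+dec[i]−1 = 5, with one witness 6, 12, 17, 8, 4.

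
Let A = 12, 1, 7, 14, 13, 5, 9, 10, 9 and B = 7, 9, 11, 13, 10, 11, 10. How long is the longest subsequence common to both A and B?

A longest common subsequence is 7, 13, 10 (length 3); the LCS DP confirms no longer common subsequence exists.

3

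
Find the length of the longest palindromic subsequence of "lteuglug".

One longest palindromic subsequence is gug (positions 5,7,8); it reads the same forward and backward, and the interval DP gives dp[1][8] = 3.

3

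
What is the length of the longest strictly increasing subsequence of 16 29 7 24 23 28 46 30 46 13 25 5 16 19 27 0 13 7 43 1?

One longest increasing subsequence is 7, 13, 16, 19, 27, 43 (positions 3,10,13,14,15,19), of length 6; no longer one exists.

6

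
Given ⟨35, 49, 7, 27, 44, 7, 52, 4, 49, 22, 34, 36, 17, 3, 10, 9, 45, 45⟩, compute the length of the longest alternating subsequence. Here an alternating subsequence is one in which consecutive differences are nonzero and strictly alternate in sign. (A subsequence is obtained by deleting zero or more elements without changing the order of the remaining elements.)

14

Track the best alternating length ending on an up-step vs a down-step at each position: up/down = 1/1, 2/1, 1/3, 4/3, 4/3, 1/5, 6/1, 1/7, 8/7, 8/9, 10/9, 10/9, 8/11, 1/11, 12/11, 12/13, 14/9, 14/9.
The maximum over both is 14; one such subsequence is 35, 49, 7, 27, 7, 52, 4, 49, 22, 34, 3, 10, 9, 45.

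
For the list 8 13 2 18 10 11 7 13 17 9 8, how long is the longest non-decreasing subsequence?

One longest non-decreasing subsequence is 8, 10, 11, 13, 17 (positions 1,5,6,8,9), of length 5; no longer one exists.

5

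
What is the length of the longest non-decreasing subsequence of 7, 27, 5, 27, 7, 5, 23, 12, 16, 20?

5

Scanning left to right, the best length ending at each element is: 7→1, 27→2, 5→1, 27→3, 7→2, 5→2, 23→3, 12→3, 16→4, 20→5.
So the longest non-decreasing subsequence has length 5, e.g. 7, 7, 12, 16, 20.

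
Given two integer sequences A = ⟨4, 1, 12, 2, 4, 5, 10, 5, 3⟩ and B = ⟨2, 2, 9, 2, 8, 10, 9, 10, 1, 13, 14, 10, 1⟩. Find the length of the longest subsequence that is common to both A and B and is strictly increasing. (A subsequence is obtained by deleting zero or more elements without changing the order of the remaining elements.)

2

For each value that appears in both, track the longest common increasing run ending there.
The best achievable length is 2; one witness is 2, 10 (A-positions 4,7, B-positions 1,6).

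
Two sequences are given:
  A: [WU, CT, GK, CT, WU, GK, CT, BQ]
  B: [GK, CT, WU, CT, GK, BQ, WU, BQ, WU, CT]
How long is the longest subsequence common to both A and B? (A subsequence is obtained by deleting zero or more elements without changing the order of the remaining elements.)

A longest common subsequence is WU, CT, GK, WU, CT (length 5); the LCS DP confirms no longer common subsequence exists.

5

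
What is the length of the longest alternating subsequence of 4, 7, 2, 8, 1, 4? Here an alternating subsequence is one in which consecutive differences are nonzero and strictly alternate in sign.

Track the best alternating length ending on an up-step vs a down-step at each position: up/down = 1/1, 2/1, 1/3, 4/1, 1/5, 6/5.
The maximum over both is 6; one such subsequence is 4, 7, 2, 8, 1, 4.

6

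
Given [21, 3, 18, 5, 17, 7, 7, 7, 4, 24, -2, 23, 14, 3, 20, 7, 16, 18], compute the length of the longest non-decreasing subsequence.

8

Let dp[i] be the longest non-decreasing subsequence ending at position i. Then dp = [1, 1, 2, 2, 3, 3, 4, 5, 2, 6, 1, 6, 6, 2, 7, 6, 7, 8].
The maximum is 8; one witness is 3, 5, 7, 7, 7, 14, 16, 18 at positions 2,4,6,7,8,13,17,18.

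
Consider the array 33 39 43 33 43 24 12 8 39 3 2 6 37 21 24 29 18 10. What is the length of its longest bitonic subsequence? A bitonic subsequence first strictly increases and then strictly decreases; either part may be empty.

9

Let inc[i] be the LIS ending at i and dec[i] the longest strictly decreasing subsequence starting at i. inc = [1, 2, 3, 1, 3, 1, 1, 1, 2, 1, 1, 2, 3, 3, 4, 5, 3, 3], dec = [6, 7, 7, 6, 6, 5, 4, 3, 5, 2, 1, 1, 4, 3, 3, 3, 2, 1].
max_i inc[i]+dec[i]−1 = 9, with one witness 33, 39, 43, 33, 24, 12, 8, 3, 2.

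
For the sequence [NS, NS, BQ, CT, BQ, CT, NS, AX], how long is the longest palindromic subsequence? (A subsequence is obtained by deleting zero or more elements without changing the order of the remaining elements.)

Using dp[i][j] = 2 + dp[i+1][j−1] if the ends match, else max(dp[i+1][j], dp[i][j−1]):
dp[1][8] = 5. A witness is NS CT BQ CT NS at positions 2,4,5,6,7.

5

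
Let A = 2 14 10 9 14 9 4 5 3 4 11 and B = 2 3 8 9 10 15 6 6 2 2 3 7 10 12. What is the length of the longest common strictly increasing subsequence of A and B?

2

For each value that appears in both, track the longest common increasing run ending there.
The best achievable length is 2; one witness is 2, 3 (A-positions 1,9, B-positions 1,2).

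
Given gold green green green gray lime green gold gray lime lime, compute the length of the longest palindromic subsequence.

One longest palindromic subsequence is gold green green green green gold (positions 1,2,3,4,7,8); it reads the same forward and backward, and the interval DP gives dp[1][11] = 6.

6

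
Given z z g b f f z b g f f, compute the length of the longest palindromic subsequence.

One longest palindromic subsequence is gbffbg (positions 3,4,5,6,8,9); it reads the same forward and backward, and the interval DP gives dp[1][11] = 6.

6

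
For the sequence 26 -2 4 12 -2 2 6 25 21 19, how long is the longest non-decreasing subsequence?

Scanning left to right, the best length ending at each element is: 26→1, -2→1, 4→2, 12→3, -2→2, 2→3, 6→4, 25→5, 21→5, 19→5.
So the longest non-decreasing subsequence has length 5, e.g. -2, -2, 2, 6, 25.

5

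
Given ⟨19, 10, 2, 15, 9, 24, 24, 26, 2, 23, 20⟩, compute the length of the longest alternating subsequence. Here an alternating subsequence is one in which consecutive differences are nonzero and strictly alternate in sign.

Track the best alternating length ending on an up-step vs a down-step at each position: up/down = 1/1, 1/2, 1/2, 3/2, 3/4, 5/1, 5/1, 5/1, 1/6, 7/6, 7/8.
The maximum over both is 8; one such subsequence is 19, 10, 15, 9, 24, 2, 23, 20.

8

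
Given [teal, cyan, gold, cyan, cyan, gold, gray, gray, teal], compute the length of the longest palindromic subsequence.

6

Using dp[i][j] = 2 + dp[i+1][j−1] if the ends match, else max(dp[i+1][j], dp[i][j−1]):
dp[1][9] = 6. A witness is teal gold cyan cyan gold teal at positions 1,3,4,5,6,9.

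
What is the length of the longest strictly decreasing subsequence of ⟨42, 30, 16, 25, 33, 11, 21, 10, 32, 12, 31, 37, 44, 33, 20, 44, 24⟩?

Scanning left to right, the best length ending at each element is: 42→1, 30→2, 16→3, 25→3, 33→2, 11→4, 21→4, 10→5, 32→3, 12→5, 31→4, 37→2, 44→1, 33→3, 20→5, 44→1, 24→5.
So the longest decreasing subsequence has length 5, e.g. 42, 30, 16, 11, 10.

5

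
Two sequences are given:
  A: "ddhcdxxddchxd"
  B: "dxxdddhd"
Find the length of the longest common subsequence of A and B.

Backtracking the LCS table gives one alignment: d (A5,B1) → x (A6,B2) → x (A7,B3) → d (A8,B5) → d (A9,B6) → h (A11,B7) → d (A13,B8).
So the longest common subsequence has length 7.

7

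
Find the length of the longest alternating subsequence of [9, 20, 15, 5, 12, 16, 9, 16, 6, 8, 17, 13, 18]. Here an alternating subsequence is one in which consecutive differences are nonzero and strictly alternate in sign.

Track the best alternating length ending on an up-step vs a down-step at each position: up/down = 1/1, 2/1, 2/3, 1/3, 4/3, 4/3, 4/5, 6/3, 4/7, 8/7, 8/3, 8/9, 10/3.
The maximum over both is 10; one such subsequence is 9, 20, 5, 12, 9, 16, 6, 17, 13, 18.

10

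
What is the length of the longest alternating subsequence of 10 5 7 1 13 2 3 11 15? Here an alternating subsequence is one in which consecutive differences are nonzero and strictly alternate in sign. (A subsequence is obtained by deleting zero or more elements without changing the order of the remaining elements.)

Track the best alternating length ending on an up-step vs a down-step at each position: up/down = 1/1, 1/2, 3/2, 1/4, 5/1, 5/6, 7/6, 7/6, 7/1.
The maximum over both is 7; one such subsequence is 10, 5, 7, 1, 13, 2, 3.

7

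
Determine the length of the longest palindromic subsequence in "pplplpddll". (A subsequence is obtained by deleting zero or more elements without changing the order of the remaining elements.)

Using dp[i][j] = 2 + dp[i+1][j−1] if the ends match, else max(dp[i+1][j], dp[i][j−1]):
dp[1][10] = 6. A witness is llddll at positions 3,5,7,8,9,10.

6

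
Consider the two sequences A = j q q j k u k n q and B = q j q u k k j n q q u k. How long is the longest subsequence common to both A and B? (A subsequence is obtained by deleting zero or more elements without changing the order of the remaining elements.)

6

Backtracking the LCS table gives one alignment: j (A1,B2) → q (A2,B3) → k (A5,B5) → k (A7,B6) → n (A8,B8) → q (A9,B10).
So the longest common subsequence has length 6.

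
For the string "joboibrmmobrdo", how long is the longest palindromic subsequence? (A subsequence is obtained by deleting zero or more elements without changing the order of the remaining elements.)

8

One longest palindromic subsequence is obommobo (positions 2,3,4,8,9,10,11,14); it reads the same forward and backward, and the interval DP gives dp[1][14] = 8.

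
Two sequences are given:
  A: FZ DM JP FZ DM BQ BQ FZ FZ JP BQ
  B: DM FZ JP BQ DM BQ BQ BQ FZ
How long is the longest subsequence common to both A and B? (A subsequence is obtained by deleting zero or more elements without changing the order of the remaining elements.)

A longest common subsequence is FZ, JP, DM, BQ, BQ, FZ (length 6); the LCS DP confirms no longer common subsequence exists.

6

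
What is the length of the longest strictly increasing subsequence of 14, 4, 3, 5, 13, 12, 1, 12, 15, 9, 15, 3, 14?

4

Let dp[i] be the longest increasing subsequence ending at position i. Then dp = [1, 1, 1, 2, 3, 3, 1, 3, 4, 3, 4, 2, 4].
The maximum is 4; one witness is 4, 5, 13, 15 at positions 2,4,5,9.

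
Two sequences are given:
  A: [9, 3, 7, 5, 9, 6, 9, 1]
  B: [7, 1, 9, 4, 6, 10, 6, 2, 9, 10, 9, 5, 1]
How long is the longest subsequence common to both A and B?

5

A longest common subsequence is 7, 9, 6, 9, 1 (length 5); the LCS DP confirms no longer common subsequence exists.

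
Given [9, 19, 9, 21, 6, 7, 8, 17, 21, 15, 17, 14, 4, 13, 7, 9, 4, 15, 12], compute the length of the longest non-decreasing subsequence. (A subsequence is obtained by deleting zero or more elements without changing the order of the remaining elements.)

Scanning left to right, the best length ending at each element is: 9→1, 19→2, 9→2, 21→3, 6→1, 7→2, 8→3, 17→4, 21→5, 15→4, 17→5, 14→4, 4→1, 13→4, 7→3, 9→4, 4→2, 15→5, 12→5.
So the longest non-decreasing subsequence has length 5, e.g. 6, 7, 8, 17, 21.

5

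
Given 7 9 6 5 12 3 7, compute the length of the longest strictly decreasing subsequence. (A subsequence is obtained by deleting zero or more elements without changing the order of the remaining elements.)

4

One longest decreasing subsequence is 7, 6, 5, 3 (positions 1,3,4,6), of length 4; no longer one exists.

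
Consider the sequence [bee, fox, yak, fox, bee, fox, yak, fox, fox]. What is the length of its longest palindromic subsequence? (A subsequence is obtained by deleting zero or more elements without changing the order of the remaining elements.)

7

One longest palindromic subsequence is fox yak fox bee fox yak fox (positions 2,3,4,5,6,7,9); it reads the same forward and backward, and the interval DP gives dp[1][9] = 7.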